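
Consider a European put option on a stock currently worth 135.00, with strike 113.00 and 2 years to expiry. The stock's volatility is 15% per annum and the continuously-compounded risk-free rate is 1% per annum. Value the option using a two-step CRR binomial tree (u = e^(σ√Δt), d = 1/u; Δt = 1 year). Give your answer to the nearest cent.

3.23

CRR parameters: u = e^(σ√Δt) = e^(0.15·√1) = 1.1618, d = 1/u = 0.8607
Per-period rate: rΔt = 0.01·1 = 0.01, so R = e^0.01 = 1.0101
Risk-neutral probability p = (e^0.01 − 0.8607)/(1.1618 − 0.8607) = 0.1493/0.3011 = 0.4959
Terminal stock prices: S_uu = 182.2, S_ud = 135, S_dd = 100
Terminal payoffs (K − S): max(-69.23, 0) = 0, max(-22, 0) = 0, max(12.99, 0) = 12.99
Node u (S = 156.8): V_u = e^(−0.01)·[0.4959·0.0000 + 0.5041·0.0000] = 0.0000
Node d (S = 116.2): V_d = e^(−0.01)·[0.4959·0.0000 + 0.5041·12.9895] = 6.4823
Node 0 (S = 135): V_0 = e^(−0.01)·[0.4959·0.0000 + 0.5041·6.4823] = 3.2349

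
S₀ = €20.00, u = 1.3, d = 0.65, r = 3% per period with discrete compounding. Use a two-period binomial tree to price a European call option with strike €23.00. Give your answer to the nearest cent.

Risk-neutral probability p = (1 + 0.03 − 0.65)/(1.3 − 0.65) = 0.3800/0.6500 = 0.5846
Terminal stock prices: S_uu = 33.8, S_ud = 16.9, S_dd = 8.45
Terminal payoffs (S − K): max(10.8, 0) = 10.8, max(-6.1, 0) = 0, max(-14.55, 0) = 0
Node u (S = 26): V_u = 1/1.03·[0.5846·10.8000 + 0.4154·0.0000] = 6.1299
Node d (S = 13): V_d = 1/1.03·[0.5846·0.0000 + 0.4154·0.0000] = 0.0000
Node 0 (S = 20): V_0 = 1/1.03·[0.5846·6.1299 + 0.4154·0.0000] = 3.4793

€3.48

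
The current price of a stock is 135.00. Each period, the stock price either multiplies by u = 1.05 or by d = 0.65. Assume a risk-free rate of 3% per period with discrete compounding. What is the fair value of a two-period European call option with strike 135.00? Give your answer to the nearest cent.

Risk-neutral probability p = (1 + 0.03 − 0.65)/(1.05 − 0.65) = 0.3800/0.4000 = 0.9500
Terminal stock prices: S_uu = 148.8, S_ud = 92.14, S_dd = 57.04
Terminal payoffs (S − K): max(13.84, 0) = 13.84, max(-42.86, 0) = 0, max(-77.96, 0) = 0
Node u (S = 141.8): V_u = 1/1.03·[0.9500·13.8375 + 0.0500·0.0000] = 12.7627
Node d (S = 87.75): V_d = 1/1.03·[0.9500·0.0000 + 0.0500·0.0000] = 0.0000
Node 0 (S = 135): V_0 = 1/1.03·[0.9500·12.7627 + 0.0500·0.0000] = 11.7715

11.77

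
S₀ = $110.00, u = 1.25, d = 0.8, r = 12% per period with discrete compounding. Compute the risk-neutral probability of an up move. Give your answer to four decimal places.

p = 0.7111

Risk-neutral probability p = (1 + 0.12 − 0.8)/(1.25 − 0.8) = 0.3200/0.4500 = 0.7111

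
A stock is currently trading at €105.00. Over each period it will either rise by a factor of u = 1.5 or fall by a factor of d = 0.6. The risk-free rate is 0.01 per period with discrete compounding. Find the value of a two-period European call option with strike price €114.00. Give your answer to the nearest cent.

Risk-neutral probability p = (1 + 0.01 − 0.6)/(1.5 − 0.6) = 0.4100/0.9000 = 0.4556
Terminal stock prices: S_uu = 236.2, S_ud = 94.5, S_dd = 37.8
Terminal payoffs (S − K): max(122.2, 0) = 122.2, max(-19.5, 0) = 0, max(-76.2, 0) = 0
Node u (S = 157.5): V_u = 1/1.01·[0.4556·122.2500 + 0.5444·0.0000] = 55.1403
Node d (S = 63): V_d = 1/1.01·[0.4556·0.0000 + 0.5444·0.0000] = 0.0000
Node 0 (S = 105): V_0 = 1/1.01·[0.4556·55.1403 + 0.5444·0.0000] = 24.8707

€24.87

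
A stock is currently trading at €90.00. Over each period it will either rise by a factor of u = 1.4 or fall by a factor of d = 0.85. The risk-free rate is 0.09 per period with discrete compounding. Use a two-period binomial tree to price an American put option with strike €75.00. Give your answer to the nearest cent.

Risk-neutral probability p = (1 + 0.09 − 0.85)/(1.4 − 0.85) = 0.2400/0.5500 = 0.4364
Terminal stock prices: S_uu = 176.4, S_ud = 107.1, S_dd = 65.02
Terminal payoffs (K − S): max(-101.4, 0) = 0, max(-32.1, 0) = 0, max(9.975, 0) = 9.975
Node u (S = 126): continuation = 1/1.09·[0.4364·0.0000 + 0.5636·0.0000] = 0.0000; exercise value = 0.0000 ≤ continuation, so V_u = 0.0000
Node d (S = 76.5): continuation = 1/1.09·[0.4364·0.0000 + 0.5636·9.9750] = 5.1580; exercise value = 0.0000 ≤ continuation, so V_d = 5.1580
Node 0 (S = 90): continuation = 1/1.09·[0.4364·0.0000 + 0.5636·5.1580] = 2.6672; exercise value = 0.0000 ≤ continuation, so V_0 = 2.6672

€2.67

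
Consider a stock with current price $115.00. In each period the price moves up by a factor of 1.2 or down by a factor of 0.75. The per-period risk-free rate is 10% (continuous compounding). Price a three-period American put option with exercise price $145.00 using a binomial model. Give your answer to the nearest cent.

Risk-neutral probability p = (e^0.1 − 0.75)/(1.2 − 0.75) = 0.3552/0.4500 = 0.7893
Terminal stock prices: S_uuu = 198.7, S_uud = 124.2, S_udd = 77.62, S_ddd = 48.52
Terminal payoffs (K − S): max(-53.72, 0) = 0, max(20.8, 0) = 20.8, max(67.38, 0) = 67.38, max(96.48, 0) = 96.48
Node uu (S = 165.6): continuation = e^(−0.1)·[0.7893·0.0000 + 0.2107·20.8000] = 3.9661; exercise value = 0.0000 ≤ continuation, so V_uu = 3.9661
Node ud (S = 103.5): continuation = e^(−0.1)·[0.7893·20.8000 + 0.2107·67.3750] = 27.7014; exercise value = 41.5000 > continuation, so V_ud = 41.5000 (exercise)
Node dd (S = 64.69): continuation = e^(−0.1)·[0.7893·67.3750 + 0.2107·96.4844] = 66.5139; exercise value = 80.3125 > continuation, so V_dd = 80.3125 (exercise)
Node u (S = 138): continuation = e^(−0.1)·[0.7893·3.9661 + 0.2107·41.5000] = 10.7455; exercise value = 7.0000 ≤ continuation, so V_u = 10.7455
Node d (S = 86.25): continuation = e^(−0.1)·[0.7893·41.5000 + 0.2107·80.3125] = 44.9514; exercise value = 58.7500 > continuation, so V_d = 58.7500 (exercise)
Node 0 (S = 115): continuation = e^(−0.1)·[0.7893·10.7455 + 0.2107·58.7500] = 18.8763; exercise value = 30.0000 > continuation, so V_0 = 30.0000 (exercise)

$30.00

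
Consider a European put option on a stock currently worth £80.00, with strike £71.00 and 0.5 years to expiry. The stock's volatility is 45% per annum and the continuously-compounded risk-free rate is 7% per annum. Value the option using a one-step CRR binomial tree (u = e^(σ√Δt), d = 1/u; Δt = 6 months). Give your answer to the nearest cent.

£6.48

CRR parameters: u = e^(σ√Δt) = e^(0.45·√0.5) = 1.3746, d = 1/u = 0.7275
Per-period rate: rΔt = 0.07·0.5 = 0.035, so R = e^0.035 = 1.0356
Risk-neutral probability p = (e^0.035 − 0.7275)/(1.3746 − 0.7275) = 0.3082/0.6472 = 0.4762
Terminal stock prices: S_u = 110, S_d = 58.2
Terminal payoffs (K − S): max(-38.97, 0) = 0, max(12.8, 0) = 12.8
Node 0 (S = 80): V_0 = e^(−0.035)·[0.4762·0.0000 + 0.5238·12.8033] = 6.4763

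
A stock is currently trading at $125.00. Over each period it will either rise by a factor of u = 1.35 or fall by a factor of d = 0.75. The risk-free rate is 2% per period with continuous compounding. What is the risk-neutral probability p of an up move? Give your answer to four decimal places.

Risk-neutral probability p = (e^0.02 − 0.75)/(1.35 − 0.75) = 0.2702/0.6000 = 0.4503

p = 0.4503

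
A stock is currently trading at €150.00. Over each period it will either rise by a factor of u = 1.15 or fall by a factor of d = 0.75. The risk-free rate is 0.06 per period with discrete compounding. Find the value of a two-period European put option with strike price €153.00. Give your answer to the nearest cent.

€10.42

Risk-neutral probability p = (1 + 0.06 − 0.75)/(1.15 − 0.75) = 0.3100/0.4000 = 0.7750
Terminal stock prices: S_uu = 198.4, S_ud = 129.4, S_dd = 84.38
Terminal payoffs (K − S): max(-45.37, 0) = 0, max(23.62, 0) = 23.62, max(68.62, 0) = 68.62
Node u (S = 172.5): V_u = 1/1.06·[0.7750·0.0000 + 0.2250·23.6250] = 5.0147
Node d (S = 112.5): V_d = 1/1.06·[0.7750·23.6250 + 0.2250·68.6250] = 31.8396
Node 0 (S = 150): V_0 = 1/1.06·[0.7750·5.0147 + 0.2250·31.8396] = 10.4248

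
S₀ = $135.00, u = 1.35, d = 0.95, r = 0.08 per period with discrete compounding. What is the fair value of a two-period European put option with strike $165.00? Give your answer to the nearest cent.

$16.86

Risk-neutral probability p = (1 + 0.08 − 0.95)/(1.35 − 0.95) = 0.1300/0.4000 = 0.3250
Terminal stock prices: S_uu = 246, S_ud = 173.1, S_dd = 121.8
Terminal payoffs (K − S): max(-81.04, 0) = 0, max(-8.137, 0) = 0, max(43.16, 0) = 43.16
Node u (S = 182.2): V_u = 1/1.08·[0.3250·0.0000 + 0.6750·0.0000] = 0.0000
Node d (S = 128.2): V_d = 1/1.08·[0.3250·0.0000 + 0.6750·43.1625] = 26.9766
Node 0 (S = 135): V_0 = 1/1.08·[0.3250·0.0000 + 0.6750·26.9766] = 16.8604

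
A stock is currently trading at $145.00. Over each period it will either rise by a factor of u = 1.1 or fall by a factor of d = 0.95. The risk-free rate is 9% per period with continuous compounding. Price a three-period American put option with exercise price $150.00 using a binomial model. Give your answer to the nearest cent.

$5.00

Risk-neutral probability p = (e^0.09 − 0.95)/(1.1 − 0.95) = 0.1442/0.1500 = 0.9612
Terminal stock prices: S_uuu = 193, S_uud = 166.7, S_udd = 143.9, S_ddd = 124.3
Terminal payoffs (K − S): max(-43, 0) = 0, max(-16.68, 0) = 0, max(6.051, 0) = 6.051, max(25.68, 0) = 25.68
Node uu (S = 175.5): continuation = e^(−0.09)·[0.9612·0.0000 + 0.0388·0.0000] = 0.0000; exercise value = 0.0000 ≤ continuation, so V_uu = 0.0000
Node ud (S = 151.5): continuation = e^(−0.09)·[0.9612·0.0000 + 0.0388·6.0513] = 0.2148; exercise value = 0.0000 ≤ continuation, so V_ud = 0.2148
Node dd (S = 130.9): continuation = e^(−0.09)·[0.9612·6.0513 + 0.0388·25.6806] = 6.2272; exercise value = 19.1375 > continuation, so V_dd = 19.1375 (exercise)
Node u (S = 159.5): continuation = e^(−0.09)·[0.9612·0.0000 + 0.0388·0.2148] = 0.0076; exercise value = 0.0000 ≤ continuation, so V_u = 0.0076
Node d (S = 137.8): continuation = e^(−0.09)·[0.9612·0.2148 + 0.0388·19.1375] = 0.8680; exercise value = 12.2500 > continuation, so V_d = 12.2500 (exercise)
Node 0 (S = 145): continuation = e^(−0.09)·[0.9612·0.0076 + 0.0388·12.2500] = 0.4415; exercise value = 5.0000 > continuation, so V_0 = 5.0000 (exercise)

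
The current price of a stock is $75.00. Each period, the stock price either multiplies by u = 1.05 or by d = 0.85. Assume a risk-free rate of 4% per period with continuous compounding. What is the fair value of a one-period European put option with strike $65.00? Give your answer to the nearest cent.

Risk-neutral probability p = (e^0.04 − 0.85)/(1.05 − 0.85) = 0.1908/0.2000 = 0.9541
Terminal stock prices: S_u = 78.75, S_d = 63.75
Terminal payoffs (K − S): max(-13.75, 0) = 0, max(1.25, 0) = 1.25
Node 0 (S = 75): V_0 = e^(−0.04)·[0.9541·0.0000 + 0.0459·1.2500] = 0.0552

$0.06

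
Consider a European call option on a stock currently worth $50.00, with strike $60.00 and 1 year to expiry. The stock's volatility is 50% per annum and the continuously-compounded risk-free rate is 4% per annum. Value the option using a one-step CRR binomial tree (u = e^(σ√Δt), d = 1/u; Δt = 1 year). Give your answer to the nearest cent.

CRR parameters: u = e^(σ√Δt) = e^(0.5·√1) = 1.6487, d = 1/u = 0.6065
Per-period rate: rΔt = 0.04·1 = 0.04, so R = e^0.04 = 1.0408
Risk-neutral probability p = (e^0.04 − 0.6065)/(1.6487 − 0.6065) = 0.4343/1.0422 = 0.4167
Terminal stock prices: S_u = 82.44, S_d = 30.33
Terminal payoffs (S − K): max(22.44, 0) = 22.44, max(-29.67, 0) = 0
Node 0 (S = 50): V_0 = e^(−0.04)·[0.4167·22.4361 + 0.5833·0.0000] = 8.9825

$8.98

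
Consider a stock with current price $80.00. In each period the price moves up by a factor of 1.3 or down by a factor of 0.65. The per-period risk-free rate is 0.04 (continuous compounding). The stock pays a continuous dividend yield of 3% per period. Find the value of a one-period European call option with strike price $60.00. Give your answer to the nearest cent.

$23.42

Per-period risk-free factor R = e^0.04 = 1.0408; dividend-adjusted growth = e^(0.04−0.03) = 1.0101.
Risk-neutral probability p = (1.0101 − 0.65)/(1.3 − 0.65) = 0.3601/0.6500 = 0.5539
Terminal stock prices: S_u = 104, S_d = 52
Terminal payoffs (S − K): max(44, 0) = 44, max(-8, 0) = 0
Node 0 (S = 80): V_0 = e^(−0.04)·[0.5539·44.0000 + 0.4461·0.0000] = 23.4170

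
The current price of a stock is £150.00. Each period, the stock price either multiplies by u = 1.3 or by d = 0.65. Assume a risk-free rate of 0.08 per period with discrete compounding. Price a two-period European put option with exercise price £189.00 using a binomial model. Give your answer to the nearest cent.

£36.24

Risk-neutral probability p = (1 + 0.08 − 0.65)/(1.3 − 0.65) = 0.4300/0.6500 = 0.6615
Terminal stock prices: S_uu = 253.5, S_ud = 126.8, S_dd = 63.38
Terminal payoffs (K − S): max(-64.5, 0) = 0, max(62.25, 0) = 62.25, max(125.6, 0) = 125.6
Node u (S = 195): V_u = 1/1.08·[0.6615·0.0000 + 0.3385·62.2500] = 19.5085
Node d (S = 97.5): V_d = 1/1.08·[0.6615·62.2500 + 0.3385·125.6250] = 77.5000
Node 0 (S = 150): V_0 = 1/1.08·[0.6615·19.5085 + 0.3385·77.5000] = 36.2374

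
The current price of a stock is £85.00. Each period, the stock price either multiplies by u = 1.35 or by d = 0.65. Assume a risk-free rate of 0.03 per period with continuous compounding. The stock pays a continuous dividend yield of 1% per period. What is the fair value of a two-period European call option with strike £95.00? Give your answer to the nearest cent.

Per-period risk-free factor R = e^0.03 = 1.0305; dividend-adjusted growth = e^(0.03−0.01) = 1.0202.
Risk-neutral probability p = (1.0202 − 0.65)/(1.35 − 0.65) = 0.3702/0.7000 = 0.5289
Terminal stock prices: S_uu = 154.9, S_ud = 74.59, S_dd = 35.91
Terminal payoffs (S − K): max(59.91, 0) = 59.91, max(-20.41, 0) = 0, max(-59.09, 0) = 0
Node u (S = 114.8): V_u = e^(−0.03)·[0.5289·59.9125 + 0.4711·0.0000] = 30.7488
Node d (S = 55.25): V_d = e^(−0.03)·[0.5289·0.0000 + 0.4711·0.0000] = 0.0000
Node 0 (S = 85): V_0 = e^(−0.03)·[0.5289·30.7488 + 0.4711·0.0000] = 15.7812

£15.78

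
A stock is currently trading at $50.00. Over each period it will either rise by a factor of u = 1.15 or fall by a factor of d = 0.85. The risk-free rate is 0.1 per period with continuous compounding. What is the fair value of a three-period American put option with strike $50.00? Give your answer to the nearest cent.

$1.13

Risk-neutral probability p = (e^0.1 − 0.85)/(1.15 − 0.85) = 0.2552/0.3000 = 0.8506
Terminal stock prices: S_uuu = 76.04, S_uud = 56.21, S_udd = 41.54, S_ddd = 30.71
Terminal payoffs (K − S): max(-26.04, 0) = 0, max(-6.206, 0) = 0, max(8.456, 0) = 8.456, max(19.29, 0) = 19.29
Node uu (S = 66.12): continuation = e^(−0.1)·[0.8506·0.0000 + 0.1494·0.0000] = 0.0000; exercise value = 0.0000 ≤ continuation, so V_uu = 0.0000
Node ud (S = 48.87): continuation = e^(−0.1)·[0.8506·0.0000 + 0.1494·8.4563] = 1.1434; exercise value = 1.1250 ≤ continuation, so V_ud = 1.1434
Node dd (S = 36.12): continuation = e^(−0.1)·[0.8506·8.4563 + 0.1494·19.2938] = 9.1169; exercise value = 13.8750 > continuation, so V_dd = 13.8750 (exercise)
Node u (S = 57.5): continuation = e^(−0.1)·[0.8506·0.0000 + 0.1494·1.1434] = 0.1546; exercise value = 0.0000 ≤ continuation, so V_u = 0.1546
Node d (S = 42.5): continuation = e^(−0.1)·[0.8506·1.1434 + 0.1494·13.8750] = 2.7560; exercise value = 7.5000 > continuation, so V_d = 7.5000 (exercise)
Node 0 (S = 50): continuation = e^(−0.1)·[0.8506·0.1546 + 0.1494·7.5000] = 1.1331; exercise value = 0.0000 ≤ continuation, so V_0 = 1.1331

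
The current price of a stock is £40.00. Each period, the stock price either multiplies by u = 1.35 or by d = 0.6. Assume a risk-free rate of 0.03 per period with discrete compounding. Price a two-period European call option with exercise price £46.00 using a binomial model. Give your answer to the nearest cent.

£8.33

Risk-neutral probability p = (1 + 0.03 − 0.6)/(1.35 − 0.6) = 0.4300/0.7500 = 0.5733
Terminal stock prices: S_uu = 72.9, S_ud = 32.4, S_dd = 14.4
Terminal payoffs (S − K): max(26.9, 0) = 26.9, max(-13.6, 0) = 0, max(-31.6, 0) = 0
Node u (S = 54): V_u = 1/1.03·[0.5733·26.9000 + 0.4267·0.0000] = 14.9735
Node d (S = 24): V_d = 1/1.03·[0.5733·0.0000 + 0.4267·0.0000] = 0.0000
Node 0 (S = 40): V_0 = 1/1.03·[0.5733·14.9735 + 0.4267·0.0000] = 8.3347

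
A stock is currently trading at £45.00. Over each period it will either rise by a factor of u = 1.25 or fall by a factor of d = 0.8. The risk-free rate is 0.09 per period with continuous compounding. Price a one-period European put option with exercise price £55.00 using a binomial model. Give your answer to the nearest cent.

£6.01

Risk-neutral probability p = (e^0.09 − 0.8)/(1.25 − 0.8) = 0.2942/0.4500 = 0.6537
Terminal stock prices: S_u = 56.25, S_d = 36
Terminal payoffs (K − S): max(-1.25, 0) = 0, max(19, 0) = 19
Node 0 (S = 45): V_0 = e^(−0.09)·[0.6537·0.0000 + 0.3463·19.0000] = 6.0130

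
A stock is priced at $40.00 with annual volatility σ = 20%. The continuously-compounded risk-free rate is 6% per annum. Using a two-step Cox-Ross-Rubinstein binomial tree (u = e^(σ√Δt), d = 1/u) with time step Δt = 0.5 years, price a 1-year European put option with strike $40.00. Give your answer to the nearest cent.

CRR parameters: u = e^(σ√Δt) = e^(0.2·√0.5) = 1.1519, d = 1/u = 0.8681
Per-period rate: rΔt = 0.06·0.5 = 0.03, so R = e^0.03 = 1.0305
Risk-neutral probability p = (e^0.03 − 0.8681)/(1.1519 − 0.8681) = 0.1623/0.2838 = 0.5720
Terminal stock prices: S_uu = 53.08, S_ud = 40, S_dd = 30.15
Terminal payoffs (K − S): max(-13.08, 0) = 0, max(0, 0) = 0, max(9.854, 0) = 9.854
Node u (S = 46.08): V_u = e^(−0.03)·[0.5720·0.0000 + 0.4280·0.0000] = 0.0000
Node d (S = 34.72): V_d = e^(−0.03)·[0.5720·0.0000 + 0.4280·9.8545] = 4.0929
Node 0 (S = 40): V_0 = e^(−0.03)·[0.5720·0.0000 + 0.4280·4.0929] = 1.6999

$1.70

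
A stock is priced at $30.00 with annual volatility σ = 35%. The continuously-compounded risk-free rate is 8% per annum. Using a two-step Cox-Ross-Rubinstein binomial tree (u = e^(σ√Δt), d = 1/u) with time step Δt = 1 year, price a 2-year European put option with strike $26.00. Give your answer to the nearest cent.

$2.09

CRR parameters: u = e^(σ√Δt) = e^(0.35·√1) = 1.4191, d = 1/u = 0.7047
Per-period rate: rΔt = 0.08·1 = 0.08, so R = e^0.08 = 1.0833
Risk-neutral probability p = (e^0.08 − 0.7047)/(1.4191 − 0.7047) = 0.3786/0.7144 = 0.5300
Terminal stock prices: S_uu = 60.41, S_ud = 30, S_dd = 14.9
Terminal payoffs (K − S): max(-34.41, 0) = 0, max(-4, 0) = 0, max(11.1, 0) = 11.1
Node u (S = 42.57): V_u = e^(−0.08)·[0.5300·0.0000 + 0.4700·0.0000] = 0.0000
Node d (S = 21.14): V_d = e^(−0.08)·[0.5300·0.0000 + 0.4700·11.1024] = 4.8173
Node 0 (S = 30): V_0 = e^(−0.08)·[0.5300·0.0000 + 0.4700·4.8173] = 2.0902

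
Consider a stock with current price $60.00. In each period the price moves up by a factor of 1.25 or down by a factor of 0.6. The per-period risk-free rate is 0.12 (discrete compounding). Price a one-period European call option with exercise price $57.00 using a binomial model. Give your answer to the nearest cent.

Risk-neutral probability p = (1 + 0.12 − 0.6)/(1.25 − 0.6) = 0.5200/0.6500 = 0.8000
Terminal stock prices: S_u = 75, S_d = 36
Terminal payoffs (S − K): max(18, 0) = 18, max(-21, 0) = 0
Node 0 (S = 60): V_0 = 1/1.12·[0.8000·18.0000 + 0.2000·0.0000] = 12.8571

$12.86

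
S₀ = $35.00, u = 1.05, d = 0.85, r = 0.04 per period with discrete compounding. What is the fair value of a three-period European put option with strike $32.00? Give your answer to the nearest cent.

Risk-neutral probability p = (1 + 0.04 − 0.85)/(1.05 − 0.85) = 0.1900/0.2000 = 0.9500
Terminal stock prices: S_uuu = 40.52, S_uud = 32.8, S_udd = 26.55, S_ddd = 21.49
Terminal payoffs (K − S): max(-8.517, 0) = 0, max(-0.7994, 0) = 0, max(5.448, 0) = 5.448, max(10.51, 0) = 10.51
Node uu (S = 38.59): V_uu = 1/1.04·[0.9500·0.0000 + 0.0500·0.0000] = 0.0000
Node ud (S = 31.24): V_ud = 1/1.04·[0.9500·0.0000 + 0.0500·5.4481] = 0.2619
Node dd (S = 25.29): V_dd = 1/1.04·[0.9500·5.4481 + 0.0500·10.5056] = 5.4817
Node u (S = 36.75): V_u = 1/1.04·[0.9500·0.0000 + 0.0500·0.2619] = 0.0126
Node d (S = 29.75): V_d = 1/1.04·[0.9500·0.2619 + 0.0500·5.4817] = 0.5028
Node 0 (S = 35): V_0 = 1/1.04·[0.9500·0.0126 + 0.0500·0.5028] = 0.0357

$0.04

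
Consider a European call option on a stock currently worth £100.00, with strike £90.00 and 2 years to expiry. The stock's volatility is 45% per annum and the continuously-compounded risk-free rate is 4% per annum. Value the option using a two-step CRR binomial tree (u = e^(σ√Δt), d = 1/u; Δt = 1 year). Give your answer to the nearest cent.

£31.55

CRR parameters: u = e^(σ√Δt) = e^(0.45·√1) = 1.5683, d = 1/u = 0.6376
Per-period rate: rΔt = 0.04·1 = 0.04, so R = e^0.04 = 1.0408
Risk-neutral probability p = (e^0.04 − 0.6376)/(1.5683 − 0.6376) = 0.4032/0.9307 = 0.4332
Terminal stock prices: S_uu = 246, S_ud = 100, S_dd = 40.66
Terminal payoffs (S − K): max(156, 0) = 156, max(10, 0) = 10, max(-49.34, 0) = 0
Node u (S = 156.8): V_u = e^(−0.04)·[0.4332·155.9603 + 0.5668·10.0000] = 70.3602
Node d (S = 63.76): V_d = e^(−0.04)·[0.4332·10.0000 + 0.5668·0.0000] = 4.1622
Node 0 (S = 100): V_0 = e^(−0.04)·[0.4332·70.3602 + 0.5668·4.1622] = 31.5522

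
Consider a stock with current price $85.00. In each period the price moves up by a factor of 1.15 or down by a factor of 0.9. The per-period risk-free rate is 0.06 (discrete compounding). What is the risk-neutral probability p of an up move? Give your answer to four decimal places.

p = 0.6400

Risk-neutral probability p = (1 + 0.06 − 0.9)/(1.15 − 0.9) = 0.1600/0.2500 = 0.6400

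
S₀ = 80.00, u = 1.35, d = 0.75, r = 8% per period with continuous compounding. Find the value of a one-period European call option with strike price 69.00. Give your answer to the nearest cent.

20.00

Risk-neutral probability p = (e^0.08 − 0.75)/(1.35 − 0.75) = 0.3333/0.6000 = 0.5555
Terminal stock prices: S_u = 108, S_d = 60
Terminal payoffs (S − K): max(39, 0) = 39, max(-9, 0) = 0
Node 0 (S = 80): V_0 = e^(−0.08)·[0.5555·39.0000 + 0.4445·0.0000] = 19.9981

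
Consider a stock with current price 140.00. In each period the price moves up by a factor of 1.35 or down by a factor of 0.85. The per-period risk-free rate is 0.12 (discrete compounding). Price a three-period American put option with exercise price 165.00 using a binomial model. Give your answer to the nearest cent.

25.00

Risk-neutral probability p = (1 + 0.12 − 0.85)/(1.35 − 0.85) = 0.2700/0.5000 = 0.5400
Terminal stock prices: S_uuu = 344.5, S_uud = 216.9, S_udd = 136.6, S_ddd = 85.98
Terminal payoffs (K − S): max(-179.5, 0) = 0, max(-51.88, 0) = 0, max(28.45, 0) = 28.45, max(79.02, 0) = 79.02
Node uu (S = 255.2): continuation = 1/1.12·[0.5400·0.0000 + 0.4600·0.0000] = 0.0000; exercise value = 0.0000 ≤ continuation, so V_uu = 0.0000
Node ud (S = 160.7): continuation = 1/1.12·[0.5400·0.0000 + 0.4600·28.4475] = 11.6838; exercise value = 4.3500 ≤ continuation, so V_ud = 11.6838
Node dd (S = 101.1): continuation = 1/1.12·[0.5400·28.4475 + 0.4600·79.0225] = 46.1714; exercise value = 63.8500 > continuation, so V_dd = 63.8500 (exercise)
Node u (S = 189): continuation = 1/1.12·[0.5400·0.0000 + 0.4600·11.6838] = 4.7987; exercise value = 0.0000 ≤ continuation, so V_u = 4.7987
Node d (S = 119): continuation = 1/1.12·[0.5400·11.6838 + 0.4600·63.8500] = 31.8574; exercise value = 46.0000 > continuation, so V_d = 46.0000 (exercise)
Node 0 (S = 140): continuation = 1/1.12·[0.5400·4.7987 + 0.4600·46.0000] = 21.2065; exercise value = 25.0000 > continuation, so V_0 = 25.0000 (exercise)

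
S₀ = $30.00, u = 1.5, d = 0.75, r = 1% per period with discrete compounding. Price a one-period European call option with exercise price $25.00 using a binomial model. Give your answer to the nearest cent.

Risk-neutral probability p = (1 + 0.01 − 0.75)/(1.5 − 0.75) = 0.2600/0.7500 = 0.3467
Terminal stock prices: S_u = 45, S_d = 22.5
Terminal payoffs (S − K): max(20, 0) = 20, max(-2.5, 0) = 0
Node 0 (S = 30): V_0 = 1/1.01·[0.3467·20.0000 + 0.6533·0.0000] = 6.8647

$6.86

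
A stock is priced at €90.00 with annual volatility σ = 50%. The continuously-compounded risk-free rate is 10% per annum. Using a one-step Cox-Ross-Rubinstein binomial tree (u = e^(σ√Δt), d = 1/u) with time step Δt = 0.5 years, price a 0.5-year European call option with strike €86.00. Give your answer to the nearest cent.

€19.40

CRR parameters: u = e^(σ√Δt) = e^(0.5·√0.5) = 1.4241, d = 1/u = 0.7022
Per-period rate: rΔt = 0.1·0.5 = 0.05, so R = e^0.05 = 1.0513
Risk-neutral probability p = (e^0.05 − 0.7022)/(1.4241 − 0.7022) = 0.3491/0.7219 = 0.4835
Terminal stock prices: S_u = 128.2, S_d = 63.2
Terminal payoffs (S − K): max(42.17, 0) = 42.17, max(-22.8, 0) = 0
Node 0 (S = 90): V_0 = e^(−0.05)·[0.4835·42.1707 + 0.5165·0.0000] = 19.3968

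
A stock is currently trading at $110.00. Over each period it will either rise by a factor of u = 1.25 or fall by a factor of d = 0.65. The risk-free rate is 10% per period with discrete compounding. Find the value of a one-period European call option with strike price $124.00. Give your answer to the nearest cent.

Risk-neutral probability p = (1 + 0.1 − 0.65)/(1.25 − 0.65) = 0.4500/0.6000 = 0.7500
Terminal stock prices: S_u = 137.5, S_d = 71.5
Terminal payoffs (S − K): max(13.5, 0) = 13.5, max(-52.5, 0) = 0
Node 0 (S = 110): V_0 = 1/1.1·[0.7500·13.5000 + 0.2500·0.0000] = 9.2045

$9.20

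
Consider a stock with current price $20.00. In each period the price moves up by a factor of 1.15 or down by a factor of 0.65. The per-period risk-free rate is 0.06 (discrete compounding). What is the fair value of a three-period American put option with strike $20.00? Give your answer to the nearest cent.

$2.14

Risk-neutral probability p = (1 + 0.06 − 0.65)/(1.15 − 0.65) = 0.4100/0.5000 = 0.8200
Terminal stock prices: S_uuu = 30.42, S_uud = 17.19, S_udd = 9.718, S_ddd = 5.492
Terminal payoffs (K − S): max(-10.42, 0) = 0, max(2.808, 0) = 2.808, max(10.28, 0) = 10.28, max(14.51, 0) = 14.51
Node uu (S = 26.45): continuation = 1/1.06·[0.8200·0.0000 + 0.1800·2.8075] = 0.4767; exercise value = 0.0000 ≤ continuation, so V_uu = 0.4767
Node ud (S = 14.95): continuation = 1/1.06·[0.8200·2.8075 + 0.1800·10.2825] = 3.9179; exercise value = 5.0500 > continuation, so V_ud = 5.0500 (exercise)
Node dd (S = 8.45): continuation = 1/1.06·[0.8200·10.2825 + 0.1800·14.5075] = 10.4179; exercise value = 11.5500 > continuation, so V_dd = 11.5500 (exercise)
Node u (S = 23): continuation = 1/1.06·[0.8200·0.4767 + 0.1800·5.0500] = 1.2264; exercise value = 0.0000 ≤ continuation, so V_u = 1.2264
Node d (S = 13): continuation = 1/1.06·[0.8200·5.0500 + 0.1800·11.5500] = 5.8679; exercise value = 7.0000 > continuation, so V_d = 7.0000 (exercise)
Node 0 (S = 20): continuation = 1/1.06·[0.8200·1.2264 + 0.1800·7.0000] = 2.1374; exercise value = 0.0000 ≤ continuation, so V_0 = 2.1374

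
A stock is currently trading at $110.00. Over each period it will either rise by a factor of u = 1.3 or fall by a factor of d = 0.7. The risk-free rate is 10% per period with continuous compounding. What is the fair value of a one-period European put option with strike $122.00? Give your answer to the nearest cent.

$13.22

Risk-neutral probability p = (e^0.1 − 0.7)/(1.3 − 0.7) = 0.4052/0.6000 = 0.6753
Terminal stock prices: S_u = 143, S_d = 77
Terminal payoffs (K − S): max(-21, 0) = 0, max(45, 0) = 45
Node 0 (S = 110): V_0 = e^(−0.1)·[0.6753·0.0000 + 0.3247·45.0000] = 13.2216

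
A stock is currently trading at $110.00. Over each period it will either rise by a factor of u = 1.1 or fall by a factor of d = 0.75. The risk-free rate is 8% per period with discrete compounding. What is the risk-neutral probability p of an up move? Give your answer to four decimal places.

p = 0.9429

Risk-neutral probability p = (1 + 0.08 − 0.75)/(1.1 − 0.75) = 0.3300/0.3500 = 0.9429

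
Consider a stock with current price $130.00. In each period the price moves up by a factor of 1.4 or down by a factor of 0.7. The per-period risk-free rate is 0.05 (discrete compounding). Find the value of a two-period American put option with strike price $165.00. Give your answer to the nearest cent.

$43.76

Risk-neutral probability p = (1 + 0.05 − 0.7)/(1.4 − 0.7) = 0.3500/0.7000 = 0.5000
Terminal stock prices: S_uu = 254.8, S_ud = 127.4, S_dd = 63.7
Terminal payoffs (K − S): max(-89.8, 0) = 0, max(37.6, 0) = 37.6, max(101.3, 0) = 101.3
Node u (S = 182): continuation = 1/1.05·[0.5000·0.0000 + 0.5000·37.6000] = 17.9048; exercise value = 0.0000 ≤ continuation, so V_u = 17.9048
Node d (S = 91): continuation = 1/1.05·[0.5000·37.6000 + 0.5000·101.3000] = 66.1429; exercise value = 74.0000 > continuation, so V_d = 74.0000 (exercise)
Node 0 (S = 130): continuation = 1/1.05·[0.5000·17.9048 + 0.5000·74.0000] = 43.7642; exercise value = 35.0000 ≤ continuation, so V_0 = 43.7642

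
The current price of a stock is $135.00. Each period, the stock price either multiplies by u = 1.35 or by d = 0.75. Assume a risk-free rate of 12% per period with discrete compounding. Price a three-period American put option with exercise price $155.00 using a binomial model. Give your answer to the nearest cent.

$21.85

Risk-neutral probability p = (1 + 0.12 − 0.75)/(1.35 − 0.75) = 0.3700/0.6000 = 0.6167
Terminal stock prices: S_uuu = 332.2, S_uud = 184.5, S_udd = 102.5, S_ddd = 56.95
Terminal payoffs (K − S): max(-177.2, 0) = 0, max(-29.53, 0) = 0, max(52.48, 0) = 52.48, max(98.05, 0) = 98.05
Node uu (S = 246): continuation = 1/1.12·[0.6167·0.0000 + 0.3833·0.0000] = 0.0000; exercise value = 0.0000 ≤ continuation, so V_uu = 0.0000
Node ud (S = 136.7): continuation = 1/1.12·[0.6167·0.0000 + 0.3833·52.4844] = 17.9634; exercise value = 18.3125 > continuation, so V_ud = 18.3125 (exercise)
Node dd (S = 75.94): continuation = 1/1.12·[0.6167·52.4844 + 0.3833·98.0469] = 62.4554; exercise value = 79.0625 > continuation, so V_dd = 79.0625 (exercise)
Node u (S = 182.2): continuation = 1/1.12·[0.6167·0.0000 + 0.3833·18.3125] = 6.2677; exercise value = 0.0000 ≤ continuation, so V_u = 6.2677
Node d (S = 101.2): continuation = 1/1.12·[0.6167·18.3125 + 0.3833·79.0625] = 37.1429; exercise value = 53.7500 > continuation, so V_d = 53.7500 (exercise)
Node 0 (S = 135): continuation = 1/1.12·[0.6167·6.2677 + 0.3833·53.7500] = 21.8475; exercise value = 20.0000 ≤ continuation, so V_0 = 21.8475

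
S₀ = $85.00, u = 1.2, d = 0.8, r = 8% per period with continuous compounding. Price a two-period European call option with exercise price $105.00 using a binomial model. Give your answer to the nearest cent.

Risk-neutral probability p = (e^0.08 − 0.8)/(1.2 − 0.8) = 0.2833/0.4000 = 0.7082
Terminal stock prices: S_uu = 122.4, S_ud = 81.6, S_dd = 54.4
Terminal payoffs (S − K): max(17.4, 0) = 17.4, max(-23.4, 0) = 0, max(-50.6, 0) = 0
Node u (S = 102): V_u = e^(−0.08)·[0.7082·17.4000 + 0.2918·0.0000] = 11.3756
Node d (S = 68): V_d = e^(−0.08)·[0.7082·0.0000 + 0.2918·0.0000] = 0.0000
Node 0 (S = 85): V_0 = e^(−0.08)·[0.7082·11.3756 + 0.2918·0.0000] = 7.4370

$7.44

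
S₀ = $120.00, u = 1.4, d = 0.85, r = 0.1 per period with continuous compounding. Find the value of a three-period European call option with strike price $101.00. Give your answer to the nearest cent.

Risk-neutral probability p = (e^0.1 − 0.85)/(1.4 − 0.85) = 0.2552/0.5500 = 0.4639
Terminal stock prices: S_uuu = 329.3, S_uud = 199.9, S_udd = 121.4, S_ddd = 73.69
Terminal payoffs (S − K): max(228.3, 0) = 228.3, max(98.92, 0) = 98.92, max(20.38, 0) = 20.38, max(-27.31, 0) = 0
Node uu (S = 235.2): V_uu = e^(−0.1)·[0.4639·228.2800 + 0.5361·98.9200] = 143.8114
Node ud (S = 142.8): V_ud = e^(−0.1)·[0.4639·98.9200 + 0.5361·20.3800] = 51.4114
Node dd (S = 86.7): V_dd = e^(−0.1)·[0.4639·20.3800 + 0.5361·0.0000] = 8.5555
Node u (S = 168): V_u = e^(−0.1)·[0.4639·143.8114 + 0.5361·51.4114] = 85.3082
Node d (S = 102): V_d = e^(−0.1)·[0.4639·51.4114 + 0.5361·8.5555] = 25.7321
Node 0 (S = 120): V_0 = e^(−0.1)·[0.4639·85.3082 + 0.5361·25.7321] = 48.2932

$48.29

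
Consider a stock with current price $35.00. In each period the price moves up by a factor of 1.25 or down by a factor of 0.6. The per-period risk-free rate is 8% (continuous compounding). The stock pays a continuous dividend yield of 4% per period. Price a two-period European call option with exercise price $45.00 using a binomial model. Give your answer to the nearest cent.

$3.80

Per-period risk-free factor R = e^0.08 = 1.0833; dividend-adjusted growth = e^(0.08−0.04) = 1.0408.
Risk-neutral probability p = (1.0408 − 0.6)/(1.25 − 0.6) = 0.4408/0.6500 = 0.6782
Terminal stock prices: S_uu = 54.69, S_ud = 26.25, S_dd = 12.6
Terminal payoffs (S − K): max(9.688, 0) = 9.688, max(-18.75, 0) = 0, max(-32.4, 0) = 0
Node u (S = 43.75): V_u = e^(−0.08)·[0.6782·9.6875 + 0.3218·0.0000] = 6.0647
Node d (S = 21): V_d = e^(−0.08)·[0.6782·0.0000 + 0.3218·0.0000] = 0.0000
Node 0 (S = 35): V_0 = e^(−0.08)·[0.6782·6.0647 + 0.3218·0.0000] = 3.7967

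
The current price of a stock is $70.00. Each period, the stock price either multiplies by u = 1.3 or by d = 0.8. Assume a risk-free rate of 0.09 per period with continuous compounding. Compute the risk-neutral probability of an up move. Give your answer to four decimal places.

p = 0.5883

Risk-neutral probability p = (e^0.09 − 0.8)/(1.3 − 0.8) = 0.2942/0.5000 = 0.5883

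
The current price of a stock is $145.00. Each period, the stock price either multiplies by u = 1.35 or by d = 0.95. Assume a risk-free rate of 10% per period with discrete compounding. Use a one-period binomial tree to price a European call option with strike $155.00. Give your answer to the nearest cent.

$13.89

Risk-neutral probability p = (1 + 0.1 − 0.95)/(1.35 − 0.95) = 0.1500/0.4000 = 0.3750
Terminal stock prices: S_u = 195.8, S_d = 137.8
Terminal payoffs (S − K): max(40.75, 0) = 40.75, max(-17.25, 0) = 0
Node 0 (S = 145): V_0 = 1/1.1·[0.3750·40.7500 + 0.6250·0.0000] = 13.8920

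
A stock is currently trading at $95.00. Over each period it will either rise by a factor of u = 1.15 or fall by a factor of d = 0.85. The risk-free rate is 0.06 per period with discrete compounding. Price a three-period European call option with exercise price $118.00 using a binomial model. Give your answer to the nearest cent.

$7.63

Risk-neutral probability p = (1 + 0.06 − 0.85)/(1.15 − 0.85) = 0.2100/0.3000 = 0.7000
Terminal stock prices: S_uuu = 144.5, S_uud = 106.8, S_udd = 78.93, S_ddd = 58.34
Terminal payoffs (S − K): max(26.48, 0) = 26.48, max(-11.21, 0) = 0, max(-39.07, 0) = 0, max(-59.66, 0) = 0
Node uu (S = 125.6): V_uu = 1/1.06·[0.7000·26.4831 + 0.3000·0.0000] = 17.4889
Node ud (S = 92.86): V_ud = 1/1.06·[0.7000·0.0000 + 0.3000·0.0000] = 0.0000
Node dd (S = 68.64): V_dd = 1/1.06·[0.7000·0.0000 + 0.3000·0.0000] = 0.0000
Node u (S = 109.2): V_u = 1/1.06·[0.7000·17.4889 + 0.3000·0.0000] = 11.5492
Node d (S = 80.75): V_d = 1/1.06·[0.7000·0.0000 + 0.3000·0.0000] = 0.0000
Node 0 (S = 95): V_0 = 1/1.06·[0.7000·11.5492 + 0.3000·0.0000] = 7.6269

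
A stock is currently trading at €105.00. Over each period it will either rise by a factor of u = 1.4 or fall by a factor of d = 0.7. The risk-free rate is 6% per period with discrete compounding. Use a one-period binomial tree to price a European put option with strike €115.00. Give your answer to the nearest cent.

€19.02

Risk-neutral probability p = (1 + 0.06 − 0.7)/(1.4 − 0.7) = 0.3600/0.7000 = 0.5143
Terminal stock prices: S_u = 147, S_d = 73.5
Terminal payoffs (K − S): max(-32, 0) = 0, max(41.5, 0) = 41.5
Node 0 (S = 105): V_0 = 1/1.06·[0.5143·0.0000 + 0.4857·41.5000] = 19.0162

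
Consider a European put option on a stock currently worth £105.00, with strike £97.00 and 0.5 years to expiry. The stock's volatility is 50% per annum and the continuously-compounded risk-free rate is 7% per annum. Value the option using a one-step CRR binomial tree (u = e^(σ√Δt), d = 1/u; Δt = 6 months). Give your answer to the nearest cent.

CRR parameters: u = e^(σ√Δt) = e^(0.5·√0.5) = 1.4241, d = 1/u = 0.7022
Per-period rate: rΔt = 0.07·0.5 = 0.035, so R = e^0.035 = 1.0356
Risk-neutral probability p = (e^0.035 − 0.7022)/(1.4241 − 0.7022) = 0.3334/0.7219 = 0.4619
Terminal stock prices: S_u = 149.5, S_d = 73.73
Terminal payoffs (K − S): max(-52.53, 0) = 0, max(23.27, 0) = 23.27
Node 0 (S = 105): V_0 = e^(−0.035)·[0.4619·0.0000 + 0.5381·23.2702] = 12.0919

£12.09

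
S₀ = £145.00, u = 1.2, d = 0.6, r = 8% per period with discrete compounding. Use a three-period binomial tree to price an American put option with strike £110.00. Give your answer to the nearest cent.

Risk-neutral probability p = (1 + 0.08 − 0.6)/(1.2 − 0.6) = 0.4800/0.6000 = 0.8000
Terminal stock prices: S_uuu = 250.6, S_uud = 125.3, S_udd = 62.64, S_ddd = 31.32
Terminal payoffs (K − S): max(-140.6, 0) = 0, max(-15.28, 0) = 0, max(47.36, 0) = 47.36, max(78.68, 0) = 78.68
Node uu (S = 208.8): continuation = 1/1.08·[0.8000·0.0000 + 0.2000·0.0000] = 0.0000; exercise value = 0.0000 ≤ continuation, so V_uu = 0.0000
Node ud (S = 104.4): continuation = 1/1.08·[0.8000·0.0000 + 0.2000·47.3600] = 8.7704; exercise value = 5.6000 ≤ continuation, so V_ud = 8.7704
Node dd (S = 52.2): continuation = 1/1.08·[0.8000·47.3600 + 0.2000·78.6800] = 49.6519; exercise value = 57.8000 > continuation, so V_dd = 57.8000 (exercise)
Node u (S = 174): continuation = 1/1.08·[0.8000·0.0000 + 0.2000·8.7704] = 1.6241; exercise value = 0.0000 ≤ continuation, so V_u = 1.6241
Node d (S = 87): continuation = 1/1.08·[0.8000·8.7704 + 0.2000·57.8000] = 17.2003; exercise value = 23.0000 > continuation, so V_d = 23.0000 (exercise)
Node 0 (S = 145): continuation = 1/1.08·[0.8000·1.6241 + 0.2000·23.0000] = 5.4623; exercise value = 0.0000 ≤ continuation, so V_0 = 5.4623

£5.46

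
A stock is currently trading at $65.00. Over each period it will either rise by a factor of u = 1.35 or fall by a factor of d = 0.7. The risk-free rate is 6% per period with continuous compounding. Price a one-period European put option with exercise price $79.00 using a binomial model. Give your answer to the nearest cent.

Risk-neutral probability p = (e^0.06 − 0.7)/(1.35 − 0.7) = 0.3618/0.6500 = 0.5567
Terminal stock prices: S_u = 87.75, S_d = 45.5
Terminal payoffs (K − S): max(-8.75, 0) = 0, max(33.5, 0) = 33.5
Node 0 (S = 65): V_0 = e^(−0.06)·[0.5567·0.0000 + 0.4433·33.5000] = 13.9866

$13.99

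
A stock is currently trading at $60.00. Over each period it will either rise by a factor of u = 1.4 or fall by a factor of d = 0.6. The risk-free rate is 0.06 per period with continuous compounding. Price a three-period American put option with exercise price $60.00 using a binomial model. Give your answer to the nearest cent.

Risk-neutral probability p = (e^0.06 − 0.6)/(1.4 − 0.6) = 0.4618/0.8000 = 0.5773
Terminal stock prices: S_uuu = 164.6, S_uud = 70.56, S_udd = 30.24, S_ddd = 12.96
Terminal payoffs (K − S): max(-104.6, 0) = 0, max(-10.56, 0) = 0, max(29.76, 0) = 29.76, max(47.04, 0) = 47.04
Node uu (S = 117.6): continuation = e^(−0.06)·[0.5773·0.0000 + 0.4227·0.0000] = 0.0000; exercise value = 0.0000 ≤ continuation, so V_uu = 0.0000
Node ud (S = 50.4): continuation = e^(−0.06)·[0.5773·0.0000 + 0.4227·29.7600] = 11.8471; exercise value = 9.6000 ≤ continuation, so V_ud = 11.8471
Node dd (S = 21.6): continuation = e^(−0.06)·[0.5773·29.7600 + 0.4227·47.0400] = 34.9059; exercise value = 38.4000 > continuation, so V_dd = 38.4000 (exercise)
Node u (S = 84): continuation = e^(−0.06)·[0.5773·0.0000 + 0.4227·11.8471] = 4.7162; exercise value = 0.0000 ≤ continuation, so V_u = 4.7162
Node d (S = 36): continuation = e^(−0.06)·[0.5773·11.8471 + 0.4227·38.4000] = 21.7276; exercise value = 24.0000 > continuation, so V_d = 24.0000 (exercise)
Node 0 (S = 60): continuation = e^(−0.06)·[0.5773·4.7162 + 0.4227·24.0000] = 12.1182; exercise value = 0.0000 ≤ continuation, so V_0 = 12.1182

$12.12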